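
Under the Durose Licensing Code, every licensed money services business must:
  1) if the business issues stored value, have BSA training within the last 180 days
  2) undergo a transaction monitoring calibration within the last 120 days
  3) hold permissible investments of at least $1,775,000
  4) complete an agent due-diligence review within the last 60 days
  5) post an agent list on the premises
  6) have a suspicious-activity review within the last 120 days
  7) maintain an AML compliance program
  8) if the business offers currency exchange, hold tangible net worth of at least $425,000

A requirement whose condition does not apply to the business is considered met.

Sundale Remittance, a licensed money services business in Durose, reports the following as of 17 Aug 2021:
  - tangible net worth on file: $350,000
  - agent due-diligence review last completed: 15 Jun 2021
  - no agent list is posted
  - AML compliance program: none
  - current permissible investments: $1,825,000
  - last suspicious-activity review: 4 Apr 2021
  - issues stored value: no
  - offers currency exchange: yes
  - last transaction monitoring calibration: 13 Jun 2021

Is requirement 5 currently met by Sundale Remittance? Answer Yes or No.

No

5. agent list absent → not met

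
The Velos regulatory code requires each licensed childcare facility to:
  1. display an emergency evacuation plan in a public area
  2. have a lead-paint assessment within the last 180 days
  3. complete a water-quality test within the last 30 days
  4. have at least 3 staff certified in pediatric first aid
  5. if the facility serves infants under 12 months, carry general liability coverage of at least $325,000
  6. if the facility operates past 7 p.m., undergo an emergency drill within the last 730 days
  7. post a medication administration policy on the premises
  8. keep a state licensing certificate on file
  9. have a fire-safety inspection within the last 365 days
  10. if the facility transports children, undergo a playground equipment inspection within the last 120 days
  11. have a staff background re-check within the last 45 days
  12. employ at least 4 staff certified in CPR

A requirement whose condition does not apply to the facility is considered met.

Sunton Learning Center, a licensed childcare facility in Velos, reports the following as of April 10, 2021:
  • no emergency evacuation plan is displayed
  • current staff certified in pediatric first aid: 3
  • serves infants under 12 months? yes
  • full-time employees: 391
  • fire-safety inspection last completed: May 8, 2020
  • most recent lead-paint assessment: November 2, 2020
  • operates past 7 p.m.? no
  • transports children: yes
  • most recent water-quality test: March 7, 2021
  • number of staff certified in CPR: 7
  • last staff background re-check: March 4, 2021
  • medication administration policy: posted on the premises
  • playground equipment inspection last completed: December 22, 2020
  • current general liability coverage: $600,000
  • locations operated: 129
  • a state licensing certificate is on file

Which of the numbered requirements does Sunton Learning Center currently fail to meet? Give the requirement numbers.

1. emergency evacuation plan absent → not met
2. lead-paint assessment 159 days ago vs limit 180 → met
3. water-quality test 34 days ago vs limit 30 → not met
4. staff certified in pediatric first aid 3 ≥ 3 → met
5. condition 'serves infants under 12 months' holds; general liability coverage $600,000 ≥ $325,000 → met
6. condition 'operates past 7 p.m.' does not hold → requirement n/a → met
7. medication administration policy present → met
8. state licensing certificate present → met
9. fire-safety inspection 337 days ago vs limit 365 → met
10. condition 'transports children' holds; playground equipment inspection 109 days ago vs limit 120 → met
11. staff background re-check 37 days ago vs limit 45 → met
12. staff certified in CPR 7 ≥ 4 → met
Not met: 1, 3

1, 3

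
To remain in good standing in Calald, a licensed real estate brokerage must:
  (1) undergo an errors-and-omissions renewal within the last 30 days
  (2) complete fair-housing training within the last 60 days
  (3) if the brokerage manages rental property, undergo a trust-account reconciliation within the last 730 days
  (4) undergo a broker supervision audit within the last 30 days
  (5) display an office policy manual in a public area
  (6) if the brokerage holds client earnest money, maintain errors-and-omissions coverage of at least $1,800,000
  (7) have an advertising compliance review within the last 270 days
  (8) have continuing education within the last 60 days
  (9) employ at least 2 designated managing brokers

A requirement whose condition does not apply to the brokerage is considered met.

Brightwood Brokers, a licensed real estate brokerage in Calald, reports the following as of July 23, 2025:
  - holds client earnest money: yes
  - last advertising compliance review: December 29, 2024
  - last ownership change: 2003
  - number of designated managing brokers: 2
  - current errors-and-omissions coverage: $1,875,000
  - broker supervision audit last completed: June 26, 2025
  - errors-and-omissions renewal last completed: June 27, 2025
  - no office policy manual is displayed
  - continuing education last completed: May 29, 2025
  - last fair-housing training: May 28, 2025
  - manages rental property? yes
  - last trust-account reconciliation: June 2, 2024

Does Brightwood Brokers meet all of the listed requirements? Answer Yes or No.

No

1. errors-and-omissions renewal 26 days ago vs limit 30 → met
2. fair-housing training 56 days ago vs limit 60 → met
3. condition 'manages rental property' holds; trust-account reconciliation 416 days ago vs limit 730 → met
4. broker supervision audit 27 days ago vs limit 30 → met
5. office policy manual absent → not met
6. condition 'holds client earnest money' holds; errors-and-omissions coverage $1,875,000 ≥ $1,800,000 → met
7. advertising compliance review 206 days ago vs limit 270 → met
8. continuing education 55 days ago vs limit 60 → met
9. designated managing brokers 2 ≥ 2 → met
Not met: 5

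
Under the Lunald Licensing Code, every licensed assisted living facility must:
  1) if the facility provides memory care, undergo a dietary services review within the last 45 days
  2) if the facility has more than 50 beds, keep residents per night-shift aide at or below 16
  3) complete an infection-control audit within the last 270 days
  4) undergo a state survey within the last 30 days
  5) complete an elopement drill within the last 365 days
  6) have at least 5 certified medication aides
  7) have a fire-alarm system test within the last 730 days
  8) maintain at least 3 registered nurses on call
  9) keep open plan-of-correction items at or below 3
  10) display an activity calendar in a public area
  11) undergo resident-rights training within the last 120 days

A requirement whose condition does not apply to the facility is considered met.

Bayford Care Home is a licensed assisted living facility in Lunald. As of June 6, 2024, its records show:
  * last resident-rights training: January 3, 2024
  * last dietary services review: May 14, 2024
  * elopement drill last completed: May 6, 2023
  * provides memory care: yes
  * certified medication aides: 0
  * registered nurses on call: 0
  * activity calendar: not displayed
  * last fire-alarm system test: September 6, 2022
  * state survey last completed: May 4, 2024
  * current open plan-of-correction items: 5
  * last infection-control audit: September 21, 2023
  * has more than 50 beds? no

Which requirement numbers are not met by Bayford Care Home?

4, 5, 6, 8, 9, 10, 11

1. condition 'provides memory care' holds; dietary services review 23 days ago vs limit 45 → met
2. condition 'has more than 50 beds' does not hold → requirement n/a → met
3. infection-control audit 259 days ago vs limit 270 → met
4. state survey 33 days ago vs limit 30 → not met
5. elopement drill 397 days ago vs limit 365 → not met
6. certified medication aides 0 < 5 → not met
7. fire-alarm system test 639 days ago vs limit 730 → met
8. registered nurses on call 0 < 3 → not met
9. open plan-of-correction items 5 > 3 → not met
10. activity calendar absent → not met
11. resident-rights training 155 days ago vs limit 120 → not met
Not met: 4, 5, 6, 8, 9, 10, 11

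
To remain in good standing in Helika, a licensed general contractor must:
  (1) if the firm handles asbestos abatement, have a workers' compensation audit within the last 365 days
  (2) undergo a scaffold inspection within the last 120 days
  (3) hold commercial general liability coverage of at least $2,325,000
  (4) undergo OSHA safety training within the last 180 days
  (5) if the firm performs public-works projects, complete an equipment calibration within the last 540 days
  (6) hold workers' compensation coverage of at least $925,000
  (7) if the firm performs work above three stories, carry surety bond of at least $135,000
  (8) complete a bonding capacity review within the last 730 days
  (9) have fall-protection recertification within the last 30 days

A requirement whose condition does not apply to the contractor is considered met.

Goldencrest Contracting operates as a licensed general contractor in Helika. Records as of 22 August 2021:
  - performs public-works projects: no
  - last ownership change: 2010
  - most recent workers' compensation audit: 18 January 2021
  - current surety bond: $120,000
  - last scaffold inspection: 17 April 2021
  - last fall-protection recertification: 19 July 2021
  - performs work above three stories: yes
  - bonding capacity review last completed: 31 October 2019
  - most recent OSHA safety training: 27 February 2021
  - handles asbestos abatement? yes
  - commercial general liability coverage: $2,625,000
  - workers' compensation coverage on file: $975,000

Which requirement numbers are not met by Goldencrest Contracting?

1. condition 'handles asbestos abatement' holds; workers' compensation audit 216 days ago vs limit 365 → met
2. scaffold inspection 127 days ago vs limit 120 → not met
3. commercial general liability coverage $2,625,000 ≥ $2,325,000 → met
4. OSHA safety training 176 days ago vs limit 180 → met
5. condition 'performs public-works projects' does not hold → requirement n/a → met
6. workers' compensation coverage $975,000 ≥ $925,000 → met
7. condition 'performs work above three stories' holds; surety bond $120,000 < $135,000 → not met
8. bonding capacity review 661 days ago vs limit 730 → met
9. fall-protection recertification 34 days ago vs limit 30 → not met
Not met: 2, 7, 9

2, 7, 9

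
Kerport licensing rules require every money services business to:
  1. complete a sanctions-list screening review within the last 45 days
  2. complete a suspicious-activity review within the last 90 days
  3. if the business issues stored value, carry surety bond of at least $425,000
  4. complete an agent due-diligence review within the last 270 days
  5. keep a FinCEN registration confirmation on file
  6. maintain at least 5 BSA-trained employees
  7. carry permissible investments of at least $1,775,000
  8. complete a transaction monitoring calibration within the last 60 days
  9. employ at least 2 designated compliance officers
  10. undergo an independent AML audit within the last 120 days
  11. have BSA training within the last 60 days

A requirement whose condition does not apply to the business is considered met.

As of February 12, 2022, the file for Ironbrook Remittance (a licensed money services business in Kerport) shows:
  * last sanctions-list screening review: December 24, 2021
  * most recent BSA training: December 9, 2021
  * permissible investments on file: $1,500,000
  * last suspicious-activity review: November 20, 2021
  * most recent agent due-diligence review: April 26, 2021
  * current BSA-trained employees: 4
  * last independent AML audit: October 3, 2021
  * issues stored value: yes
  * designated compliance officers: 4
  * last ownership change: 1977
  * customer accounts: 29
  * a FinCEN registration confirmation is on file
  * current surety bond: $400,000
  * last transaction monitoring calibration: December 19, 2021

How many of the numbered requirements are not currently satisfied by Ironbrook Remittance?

1. sanctions-list screening review 50 days ago vs limit 45 → not met
2. suspicious-activity review 84 days ago vs limit 90 → met
3. condition 'issues stored value' holds; surety bond $400,000 < $425,000 → not met
4. agent due-diligence review 292 days ago vs limit 270 → not met
5. FinCEN registration confirmation present → met
6. BSA-trained employees 4 < 5 → not met
7. permissible investments $1,500,000 < $1,775,000 → not met
8. transaction monitoring calibration 55 days ago vs limit 60 → met
9. designated compliance officers 4 ≥ 2 → met
10. independent AML audit 132 days ago vs limit 120 → not met
11. BSA training 65 days ago vs limit 60 → not met
Not met: 7 of 11

7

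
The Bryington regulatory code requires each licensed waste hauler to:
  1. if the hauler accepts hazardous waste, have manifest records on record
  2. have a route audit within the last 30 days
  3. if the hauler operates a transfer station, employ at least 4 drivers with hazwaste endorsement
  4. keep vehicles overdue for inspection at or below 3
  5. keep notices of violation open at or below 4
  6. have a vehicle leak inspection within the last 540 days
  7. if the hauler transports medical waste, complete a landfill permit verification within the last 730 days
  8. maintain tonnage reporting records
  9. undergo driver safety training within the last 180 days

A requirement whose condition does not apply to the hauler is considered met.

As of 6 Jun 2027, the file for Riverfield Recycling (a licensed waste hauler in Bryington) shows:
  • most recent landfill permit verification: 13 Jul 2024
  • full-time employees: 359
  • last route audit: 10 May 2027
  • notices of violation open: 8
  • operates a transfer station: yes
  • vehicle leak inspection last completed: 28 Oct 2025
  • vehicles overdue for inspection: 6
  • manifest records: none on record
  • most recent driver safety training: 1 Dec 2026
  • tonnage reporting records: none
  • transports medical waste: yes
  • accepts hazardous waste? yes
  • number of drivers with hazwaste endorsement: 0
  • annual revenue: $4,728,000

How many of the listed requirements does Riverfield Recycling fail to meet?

8

1. condition 'accepts hazardous waste' holds; manifest records absent → not met
2. route audit 27 days ago vs limit 30 → met
3. condition 'operates a transfer station' holds; drivers with hazwaste endorsement 0 < 4 → not met
4. vehicles overdue for inspection 6 > 3 → not met
5. notices of violation open 8 > 4 → not met
6. vehicle leak inspection 586 days ago vs limit 540 → not met
7. condition 'transports medical waste' holds; landfill permit verification 1058 days ago vs limit 730 → not met
8. tonnage reporting records absent → not met
9. driver safety training 187 days ago vs limit 180 → not met
Not met: 8 of 9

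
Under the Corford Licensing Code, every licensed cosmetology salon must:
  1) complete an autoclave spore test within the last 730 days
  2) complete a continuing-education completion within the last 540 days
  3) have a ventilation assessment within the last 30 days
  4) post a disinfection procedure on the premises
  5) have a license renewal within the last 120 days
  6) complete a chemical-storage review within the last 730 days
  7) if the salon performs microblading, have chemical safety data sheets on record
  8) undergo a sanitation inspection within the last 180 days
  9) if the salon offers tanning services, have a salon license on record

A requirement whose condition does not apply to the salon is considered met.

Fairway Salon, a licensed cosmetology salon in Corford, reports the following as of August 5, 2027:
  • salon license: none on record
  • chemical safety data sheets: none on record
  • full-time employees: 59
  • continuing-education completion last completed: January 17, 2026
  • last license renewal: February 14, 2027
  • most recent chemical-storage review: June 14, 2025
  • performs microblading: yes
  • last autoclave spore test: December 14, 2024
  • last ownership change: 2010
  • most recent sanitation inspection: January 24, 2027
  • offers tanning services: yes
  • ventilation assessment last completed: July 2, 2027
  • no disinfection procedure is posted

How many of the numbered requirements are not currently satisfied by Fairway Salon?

1. autoclave spore test 964 days ago vs limit 730 → not met
2. continuing-education completion 565 days ago vs limit 540 → not met
3. ventilation assessment 34 days ago vs limit 30 → not met
4. disinfection procedure absent → not met
5. license renewal 172 days ago vs limit 120 → not met
6. chemical-storage review 782 days ago vs limit 730 → not met
7. condition 'performs microblading' holds; chemical safety data sheets absent → not met
8. sanitation inspection 193 days ago vs limit 180 → not met
9. condition 'offers tanning services' holds; salon license absent → not met
Not met: 9 of 9

9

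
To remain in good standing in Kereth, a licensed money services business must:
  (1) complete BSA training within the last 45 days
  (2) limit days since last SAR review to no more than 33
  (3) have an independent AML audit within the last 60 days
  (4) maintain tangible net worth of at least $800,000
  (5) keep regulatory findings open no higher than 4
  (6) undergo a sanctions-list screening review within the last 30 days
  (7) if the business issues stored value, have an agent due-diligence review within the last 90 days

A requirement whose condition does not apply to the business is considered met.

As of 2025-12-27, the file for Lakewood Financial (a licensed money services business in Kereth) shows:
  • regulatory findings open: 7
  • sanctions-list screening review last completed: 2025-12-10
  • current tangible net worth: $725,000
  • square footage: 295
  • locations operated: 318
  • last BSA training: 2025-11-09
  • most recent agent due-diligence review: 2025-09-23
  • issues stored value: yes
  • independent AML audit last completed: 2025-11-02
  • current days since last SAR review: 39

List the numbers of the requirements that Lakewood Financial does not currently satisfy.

1, 2, 4, 5, 7

1. BSA training 48 days ago vs limit 45 → not met
2. days since last SAR review 39 > 33 → not met
3. independent AML audit 55 days ago vs limit 60 → met
4. tangible net worth $725,000 < $800,000 → not met
5. regulatory findings open 7 > 4 → not met
6. sanctions-list screening review 17 days ago vs limit 30 → met
7. condition 'issues stored value' holds; agent due-diligence review 95 days ago vs limit 90 → not met
Not met: 1, 2, 4, 5, 7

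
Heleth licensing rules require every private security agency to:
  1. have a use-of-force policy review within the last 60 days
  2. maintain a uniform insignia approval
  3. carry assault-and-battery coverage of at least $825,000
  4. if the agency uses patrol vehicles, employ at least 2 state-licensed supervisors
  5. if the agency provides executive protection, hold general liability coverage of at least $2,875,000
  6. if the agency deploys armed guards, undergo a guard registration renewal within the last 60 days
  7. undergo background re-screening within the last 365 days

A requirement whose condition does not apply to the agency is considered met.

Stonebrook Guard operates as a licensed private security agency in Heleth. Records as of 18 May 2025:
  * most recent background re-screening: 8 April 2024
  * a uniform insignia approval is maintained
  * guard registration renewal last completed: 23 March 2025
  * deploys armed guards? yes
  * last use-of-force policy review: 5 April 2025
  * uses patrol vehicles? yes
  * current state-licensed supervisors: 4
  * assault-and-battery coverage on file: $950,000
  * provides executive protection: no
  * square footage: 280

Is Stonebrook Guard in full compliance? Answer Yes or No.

1. use-of-force policy review 43 days ago vs limit 60 → met
2. uniform insignia approval present → met
3. assault-and-battery coverage $950,000 ≥ $825,000 → met
4. condition 'uses patrol vehicles' holds; state-licensed supervisors 4 ≥ 2 → met
5. condition 'provides executive protection' does not hold → requirement n/a → met
6. condition 'deploys armed guards' holds; guard registration renewal 56 days ago vs limit 60 → met
7. background re-screening 405 days ago vs limit 365 → not met
Not met: 7

No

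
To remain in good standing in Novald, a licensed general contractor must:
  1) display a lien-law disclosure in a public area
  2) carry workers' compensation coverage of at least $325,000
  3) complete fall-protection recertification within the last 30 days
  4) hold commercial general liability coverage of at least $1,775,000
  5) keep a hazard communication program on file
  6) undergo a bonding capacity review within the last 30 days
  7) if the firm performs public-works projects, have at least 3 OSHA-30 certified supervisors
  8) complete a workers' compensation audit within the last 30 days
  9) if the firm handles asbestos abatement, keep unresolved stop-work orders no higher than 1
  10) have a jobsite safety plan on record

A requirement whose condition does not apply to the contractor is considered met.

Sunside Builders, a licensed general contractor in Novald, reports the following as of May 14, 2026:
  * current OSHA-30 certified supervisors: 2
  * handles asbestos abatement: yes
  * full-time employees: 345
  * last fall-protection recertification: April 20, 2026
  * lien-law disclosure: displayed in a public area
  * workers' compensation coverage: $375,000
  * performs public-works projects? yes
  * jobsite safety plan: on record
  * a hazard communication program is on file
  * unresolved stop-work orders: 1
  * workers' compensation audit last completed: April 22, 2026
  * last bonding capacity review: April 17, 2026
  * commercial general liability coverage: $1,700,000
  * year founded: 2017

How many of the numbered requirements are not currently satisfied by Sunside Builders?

1. lien-law disclosure present → met
2. workers' compensation coverage $375,000 ≥ $325,000 → met
3. fall-protection recertification 24 days ago vs limit 30 → met
4. commercial general liability coverage $1,700,000 < $1,775,000 → not met
5. hazard communication program present → met
6. bonding capacity review 27 days ago vs limit 30 → met
7. condition 'performs public-works projects' holds; OSHA-30 certified supervisors 2 < 3 → not met
8. workers' compensation audit 22 days ago vs limit 30 → met
9. condition 'handles asbestos abatement' holds; unresolved stop-work orders 1 ≤ 1 → met
10. jobsite safety plan present → met
Not met: 2 of 10

2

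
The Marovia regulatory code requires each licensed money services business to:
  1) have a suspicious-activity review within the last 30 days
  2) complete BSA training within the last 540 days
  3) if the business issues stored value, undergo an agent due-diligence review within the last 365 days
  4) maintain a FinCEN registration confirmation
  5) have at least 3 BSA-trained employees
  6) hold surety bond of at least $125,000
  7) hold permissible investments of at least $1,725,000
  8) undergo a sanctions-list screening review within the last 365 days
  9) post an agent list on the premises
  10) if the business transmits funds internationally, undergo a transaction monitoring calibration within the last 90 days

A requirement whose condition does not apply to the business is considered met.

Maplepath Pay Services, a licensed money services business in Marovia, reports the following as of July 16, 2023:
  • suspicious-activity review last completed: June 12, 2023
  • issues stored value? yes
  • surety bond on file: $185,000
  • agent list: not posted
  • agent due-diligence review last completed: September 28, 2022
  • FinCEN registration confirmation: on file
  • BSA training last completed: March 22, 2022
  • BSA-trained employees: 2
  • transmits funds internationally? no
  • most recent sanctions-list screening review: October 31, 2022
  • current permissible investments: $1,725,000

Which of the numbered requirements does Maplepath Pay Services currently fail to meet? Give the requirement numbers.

1, 5, 9

1. suspicious-activity review 34 days ago vs limit 30 → not met
2. BSA training 481 days ago vs limit 540 → met
3. condition 'issues stored value' holds; agent due-diligence review 291 days ago vs limit 365 → met
4. FinCEN registration confirmation present → met
5. BSA-trained employees 2 < 3 → not met
6. surety bond $185,000 ≥ $125,000 → met
7. permissible investments $1,725,000 ≥ $1,725,000 → met
8. sanctions-list screening review 258 days ago vs limit 365 → met
9. agent list absent → not met
10. condition 'transmits funds internationally' does not hold → requirement n/a → met
Not met: 1, 5, 9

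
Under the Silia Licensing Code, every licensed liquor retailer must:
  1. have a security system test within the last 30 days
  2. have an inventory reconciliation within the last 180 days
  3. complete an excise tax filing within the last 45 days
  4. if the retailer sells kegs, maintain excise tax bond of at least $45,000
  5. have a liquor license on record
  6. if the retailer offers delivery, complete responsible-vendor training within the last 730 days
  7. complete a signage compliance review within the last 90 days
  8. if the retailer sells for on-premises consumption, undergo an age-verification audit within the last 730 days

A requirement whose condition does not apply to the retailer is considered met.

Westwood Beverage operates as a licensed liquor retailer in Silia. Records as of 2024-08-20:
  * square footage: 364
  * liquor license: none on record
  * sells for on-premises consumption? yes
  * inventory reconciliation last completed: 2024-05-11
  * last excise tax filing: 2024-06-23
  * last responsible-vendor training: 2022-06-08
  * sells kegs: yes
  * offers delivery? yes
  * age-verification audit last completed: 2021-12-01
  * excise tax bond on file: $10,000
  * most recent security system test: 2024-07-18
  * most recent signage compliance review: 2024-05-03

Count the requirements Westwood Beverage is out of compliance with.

1. security system test 33 days ago vs limit 30 → not met
2. inventory reconciliation 101 days ago vs limit 180 → met
3. excise tax filing 58 days ago vs limit 45 → not met
4. condition 'sells kegs' holds; excise tax bond $10,000 < $45,000 → not met
5. liquor license absent → not met
6. condition 'offers delivery' holds; responsible-vendor training 804 days ago vs limit 730 → not met
7. signage compliance review 109 days ago vs limit 90 → not met
8. condition 'sells for on-premises consumption' holds; age-verification audit 993 days ago vs limit 730 → not met
Not met: 7 of 8

7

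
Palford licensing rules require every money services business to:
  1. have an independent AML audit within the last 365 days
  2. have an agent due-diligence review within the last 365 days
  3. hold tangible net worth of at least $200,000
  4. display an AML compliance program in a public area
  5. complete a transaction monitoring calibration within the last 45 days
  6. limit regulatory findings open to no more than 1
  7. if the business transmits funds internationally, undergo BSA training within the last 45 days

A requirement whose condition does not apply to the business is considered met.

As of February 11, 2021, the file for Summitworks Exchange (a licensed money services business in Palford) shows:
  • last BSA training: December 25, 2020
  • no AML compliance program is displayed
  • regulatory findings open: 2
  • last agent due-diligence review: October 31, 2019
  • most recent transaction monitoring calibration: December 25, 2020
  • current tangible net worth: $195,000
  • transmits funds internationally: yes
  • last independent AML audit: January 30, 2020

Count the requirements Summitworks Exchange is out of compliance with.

7

1. independent AML audit 378 days ago vs limit 365 → not met
2. agent due-diligence review 469 days ago vs limit 365 → not met
3. tangible net worth $195,000 < $200,000 → not met
4. AML compliance program absent → not met
5. transaction monitoring calibration 48 days ago vs limit 45 → not met
6. regulatory findings open 2 > 1 → not met
7. condition 'transmits funds internationally' holds; BSA training 48 days ago vs limit 45 → not met
Not met: 7 of 7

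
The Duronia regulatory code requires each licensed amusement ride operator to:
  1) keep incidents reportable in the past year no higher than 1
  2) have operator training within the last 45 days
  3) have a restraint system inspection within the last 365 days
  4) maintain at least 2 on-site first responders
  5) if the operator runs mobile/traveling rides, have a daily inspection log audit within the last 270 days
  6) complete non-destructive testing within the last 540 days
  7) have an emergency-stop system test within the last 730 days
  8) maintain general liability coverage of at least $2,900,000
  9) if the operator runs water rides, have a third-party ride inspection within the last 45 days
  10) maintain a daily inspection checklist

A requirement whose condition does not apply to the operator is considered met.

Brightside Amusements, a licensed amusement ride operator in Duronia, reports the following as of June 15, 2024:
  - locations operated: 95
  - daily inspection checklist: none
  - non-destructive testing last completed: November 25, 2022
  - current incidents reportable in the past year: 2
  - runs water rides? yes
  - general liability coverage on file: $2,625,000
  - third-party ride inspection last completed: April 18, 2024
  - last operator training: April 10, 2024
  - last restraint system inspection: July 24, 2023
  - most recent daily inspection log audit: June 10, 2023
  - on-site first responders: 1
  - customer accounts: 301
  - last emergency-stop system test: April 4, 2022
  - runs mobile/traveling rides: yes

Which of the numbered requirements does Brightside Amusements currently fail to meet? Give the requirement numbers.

1. incidents reportable in the past year 2 > 1 → not met
2. operator training 66 days ago vs limit 45 → not met
3. restraint system inspection 327 days ago vs limit 365 → met
4. on-site first responders 1 < 2 → not met
5. condition 'runs mobile/traveling rides' holds; daily inspection log audit 371 days ago vs limit 270 → not met
6. non-destructive testing 568 days ago vs limit 540 → not met
7. emergency-stop system test 803 days ago vs limit 730 → not met
8. general liability coverage $2,625,000 < $2,900,000 → not met
9. condition 'runs water rides' holds; third-party ride inspection 58 days ago vs limit 45 → not met
10. daily inspection checklist absent → not met
Not met: 1, 2, 4, 5, 6, 7, 8, 9, 10

1, 2, 4, 5, 6, 7, 8, 9, 10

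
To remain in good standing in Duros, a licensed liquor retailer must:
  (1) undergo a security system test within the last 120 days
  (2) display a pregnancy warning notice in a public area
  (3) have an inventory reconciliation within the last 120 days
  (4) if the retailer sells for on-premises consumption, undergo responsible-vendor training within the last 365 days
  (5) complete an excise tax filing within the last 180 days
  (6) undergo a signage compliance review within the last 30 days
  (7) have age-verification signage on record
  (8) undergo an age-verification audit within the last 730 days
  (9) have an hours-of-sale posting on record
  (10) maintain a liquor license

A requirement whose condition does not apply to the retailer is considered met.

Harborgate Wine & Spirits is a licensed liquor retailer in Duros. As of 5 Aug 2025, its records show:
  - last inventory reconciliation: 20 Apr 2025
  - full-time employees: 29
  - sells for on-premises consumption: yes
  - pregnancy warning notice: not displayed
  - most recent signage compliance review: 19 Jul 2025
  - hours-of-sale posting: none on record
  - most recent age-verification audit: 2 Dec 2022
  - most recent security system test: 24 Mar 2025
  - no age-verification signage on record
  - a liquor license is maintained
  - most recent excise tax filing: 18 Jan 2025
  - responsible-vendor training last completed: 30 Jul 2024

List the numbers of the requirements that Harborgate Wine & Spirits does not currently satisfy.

1, 2, 4, 5, 7, 8, 9

1. security system test 134 days ago vs limit 120 → not met
2. pregnancy warning notice absent → not met
3. inventory reconciliation 107 days ago vs limit 120 → met
4. condition 'sells for on-premises consumption' holds; responsible-vendor training 371 days ago vs limit 365 → not met
5. excise tax filing 199 days ago vs limit 180 → not met
6. signage compliance review 17 days ago vs limit 30 → met
7. age-verification signage absent → not met
8. age-verification audit 977 days ago vs limit 730 → not met
9. hours-of-sale posting absent → not met
10. liquor license present → met
Not met: 1, 2, 4, 5, 7, 8, 9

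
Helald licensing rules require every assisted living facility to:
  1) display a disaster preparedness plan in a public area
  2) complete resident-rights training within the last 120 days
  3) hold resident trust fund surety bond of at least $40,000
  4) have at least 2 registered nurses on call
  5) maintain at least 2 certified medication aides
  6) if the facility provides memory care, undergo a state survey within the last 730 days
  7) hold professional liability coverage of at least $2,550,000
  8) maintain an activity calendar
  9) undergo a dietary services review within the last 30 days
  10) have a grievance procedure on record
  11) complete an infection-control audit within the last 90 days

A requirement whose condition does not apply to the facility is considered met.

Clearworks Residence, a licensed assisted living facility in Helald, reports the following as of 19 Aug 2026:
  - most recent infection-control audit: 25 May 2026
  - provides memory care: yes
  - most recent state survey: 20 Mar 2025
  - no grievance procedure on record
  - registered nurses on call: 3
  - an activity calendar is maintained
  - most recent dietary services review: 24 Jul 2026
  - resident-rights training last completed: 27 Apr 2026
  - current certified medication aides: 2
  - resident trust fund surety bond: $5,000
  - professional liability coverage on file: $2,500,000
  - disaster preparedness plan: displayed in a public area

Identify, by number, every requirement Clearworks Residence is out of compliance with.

3, 7, 10

1. disaster preparedness plan present → met
2. resident-rights training 114 days ago vs limit 120 → met
3. resident trust fund surety bond $5,000 < $40,000 → not met
4. registered nurses on call 3 ≥ 2 → met
5. certified medication aides 2 ≥ 2 → met
6. condition 'provides memory care' holds; state survey 517 days ago vs limit 730 → met
7. professional liability coverage $2,500,000 < $2,550,000 → not met
8. activity calendar present → met
9. dietary services review 26 days ago vs limit 30 → met
10. grievance procedure absent → not met
11. infection-control audit 86 days ago vs limit 90 → met
Not met: 3, 7, 10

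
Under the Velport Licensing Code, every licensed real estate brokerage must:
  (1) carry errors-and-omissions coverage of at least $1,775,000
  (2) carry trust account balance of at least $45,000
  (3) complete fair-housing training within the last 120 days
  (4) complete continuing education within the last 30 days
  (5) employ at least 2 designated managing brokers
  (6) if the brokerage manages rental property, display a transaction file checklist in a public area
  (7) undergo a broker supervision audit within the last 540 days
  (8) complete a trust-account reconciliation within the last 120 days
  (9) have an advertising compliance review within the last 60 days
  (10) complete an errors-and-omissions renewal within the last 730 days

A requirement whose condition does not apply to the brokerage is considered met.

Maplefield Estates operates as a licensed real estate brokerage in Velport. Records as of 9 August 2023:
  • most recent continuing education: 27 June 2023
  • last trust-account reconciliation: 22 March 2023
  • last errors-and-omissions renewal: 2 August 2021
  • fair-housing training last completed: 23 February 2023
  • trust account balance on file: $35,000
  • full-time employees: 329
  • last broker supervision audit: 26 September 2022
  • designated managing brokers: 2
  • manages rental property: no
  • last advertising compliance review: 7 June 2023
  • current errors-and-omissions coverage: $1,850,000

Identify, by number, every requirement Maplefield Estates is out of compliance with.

2, 3, 4, 8, 9, 10

1. errors-and-omissions coverage $1,850,000 ≥ $1,775,000 → met
2. trust account balance $35,000 < $45,000 → not met
3. fair-housing training 167 days ago vs limit 120 → not met
4. continuing education 43 days ago vs limit 30 → not met
5. designated managing brokers 2 ≥ 2 → met
6. condition 'manages rental property' does not hold → requirement n/a → met
7. broker supervision audit 317 days ago vs limit 540 → met
8. trust-account reconciliation 140 days ago vs limit 120 → not met
9. advertising compliance review 63 days ago vs limit 60 → not met
10. errors-and-omissions renewal 737 days ago vs limit 730 → not met
Not met: 2, 3, 4, 8, 9, 10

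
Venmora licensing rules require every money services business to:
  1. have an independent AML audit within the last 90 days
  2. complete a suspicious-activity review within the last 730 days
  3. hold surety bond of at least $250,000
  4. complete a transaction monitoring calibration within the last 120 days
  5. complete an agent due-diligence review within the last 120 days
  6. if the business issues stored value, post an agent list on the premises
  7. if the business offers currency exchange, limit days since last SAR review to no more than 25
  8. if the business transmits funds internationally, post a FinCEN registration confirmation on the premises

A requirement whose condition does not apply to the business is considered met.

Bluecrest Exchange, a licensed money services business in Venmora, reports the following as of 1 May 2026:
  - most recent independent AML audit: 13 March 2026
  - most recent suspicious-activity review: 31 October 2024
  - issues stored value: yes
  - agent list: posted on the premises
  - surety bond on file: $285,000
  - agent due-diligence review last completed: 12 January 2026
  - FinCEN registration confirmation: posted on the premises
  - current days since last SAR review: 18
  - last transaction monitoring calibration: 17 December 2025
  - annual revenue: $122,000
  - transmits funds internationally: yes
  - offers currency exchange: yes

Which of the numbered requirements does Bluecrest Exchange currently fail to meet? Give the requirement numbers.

1. independent AML audit 49 days ago vs limit 90 → met
2. suspicious-activity review 547 days ago vs limit 730 → met
3. surety bond $285,000 ≥ $250,000 → met
4. transaction monitoring calibration 135 days ago vs limit 120 → not met
5. agent due-diligence review 109 days ago vs limit 120 → met
6. condition 'issues stored value' holds; agent list present → met
7. condition 'offers currency exchange' holds; days since last SAR review 18 ≤ 25 → met
8. condition 'transmits funds internationally' holds; FinCEN registration confirmation present → met
Not met: 4

4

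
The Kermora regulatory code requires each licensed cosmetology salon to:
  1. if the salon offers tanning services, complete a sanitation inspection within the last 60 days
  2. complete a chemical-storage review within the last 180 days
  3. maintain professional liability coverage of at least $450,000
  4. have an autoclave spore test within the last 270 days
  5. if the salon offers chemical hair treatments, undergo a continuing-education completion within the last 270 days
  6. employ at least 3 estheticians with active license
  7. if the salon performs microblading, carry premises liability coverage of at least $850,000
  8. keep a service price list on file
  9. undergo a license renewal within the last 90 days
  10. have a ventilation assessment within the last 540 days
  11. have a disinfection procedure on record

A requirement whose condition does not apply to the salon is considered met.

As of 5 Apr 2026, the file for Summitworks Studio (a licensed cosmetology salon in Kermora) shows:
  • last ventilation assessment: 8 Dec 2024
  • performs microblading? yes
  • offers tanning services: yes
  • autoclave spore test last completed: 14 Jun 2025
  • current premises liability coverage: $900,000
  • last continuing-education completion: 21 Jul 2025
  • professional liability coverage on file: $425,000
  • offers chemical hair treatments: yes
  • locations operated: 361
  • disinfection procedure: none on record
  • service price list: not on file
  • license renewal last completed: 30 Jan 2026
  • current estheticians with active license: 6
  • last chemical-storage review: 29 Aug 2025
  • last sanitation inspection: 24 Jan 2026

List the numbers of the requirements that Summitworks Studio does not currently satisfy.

1, 2, 3, 4, 8, 11

1. condition 'offers tanning services' holds; sanitation inspection 71 days ago vs limit 60 → not met
2. chemical-storage review 219 days ago vs limit 180 → not met
3. professional liability coverage $425,000 < $450,000 → not met
4. autoclave spore test 295 days ago vs limit 270 → not met
5. condition 'offers chemical hair treatments' holds; continuing-education completion 258 days ago vs limit 270 → met
6. estheticians with active license 6 ≥ 3 → met
7. condition 'performs microblading' holds; premises liability coverage $900,000 ≥ $850,000 → met
8. service price list absent → not met
9. license renewal 65 days ago vs limit 90 → met
10. ventilation assessment 483 days ago vs limit 540 → met
11. disinfection procedure absent → not met
Not met: 1, 2, 3, 4, 8, 11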